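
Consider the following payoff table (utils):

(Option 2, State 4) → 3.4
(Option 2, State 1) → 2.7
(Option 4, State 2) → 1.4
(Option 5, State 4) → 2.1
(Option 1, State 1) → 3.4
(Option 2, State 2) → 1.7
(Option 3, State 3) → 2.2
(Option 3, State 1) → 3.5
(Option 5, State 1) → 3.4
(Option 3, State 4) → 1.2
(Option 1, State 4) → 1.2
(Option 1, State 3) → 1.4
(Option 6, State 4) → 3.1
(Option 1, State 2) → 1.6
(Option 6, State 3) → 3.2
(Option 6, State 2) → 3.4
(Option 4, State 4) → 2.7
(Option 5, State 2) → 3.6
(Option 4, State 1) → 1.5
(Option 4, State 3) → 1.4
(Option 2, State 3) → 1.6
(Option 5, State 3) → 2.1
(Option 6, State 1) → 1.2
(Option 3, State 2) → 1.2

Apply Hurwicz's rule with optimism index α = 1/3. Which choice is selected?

Option 1: 1/3·3.4 + 2/3·1.2 = 29/15
Option 2: 1/3·3.4 + 2/3·1.6 = 2.2
Option 3: 1/3·3.5 + 2/3·1.2 = 59/30
Option 4: 1/3·2.7 + 2/3·1.4 = 11/6
Option 5: 1/3·3.6 + 2/3·2.1 = 2.6
Option 6: 1/3·3.4 + 2/3·1.2 = 29/15
Highest Hurwicz score = 2.6 → Option 5.

Option 5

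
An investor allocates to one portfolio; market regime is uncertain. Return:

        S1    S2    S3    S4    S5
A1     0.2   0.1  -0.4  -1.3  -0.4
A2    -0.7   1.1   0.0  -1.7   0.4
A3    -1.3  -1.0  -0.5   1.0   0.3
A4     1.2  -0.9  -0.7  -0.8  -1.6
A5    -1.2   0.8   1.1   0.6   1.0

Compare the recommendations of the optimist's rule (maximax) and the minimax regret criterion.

Row maxima: A1=0.2, A2=1.1, A3=1.0, A4=1.2, A5=1.1
Best best-case = 1.2 → A4.
Column bests: S1=1.2, S2=1.1, S3=1.1, S4=1.0, S5=1.0.
A1 regrets: 1.0, 1.0, 1.5, 2.3, 1.4 → max 2.3
A2 regrets: 1.9, 0.0, 1.1, 2.7, 0.6 → max 2.7
A3 regrets: 2.5, 2.1, 1.6, 0.0, 0.7 → max 2.5
A4 regrets: 0.0, 2.0, 1.8, 1.8, 2.6 → max 2.6
A5 regrets: 2.4, 0.3, 0.0, 0.4, 0.0 → max 2.4
Smallest max regret = 2.3 → A1.

maximax → A4; minimax regret → A1 (disagree)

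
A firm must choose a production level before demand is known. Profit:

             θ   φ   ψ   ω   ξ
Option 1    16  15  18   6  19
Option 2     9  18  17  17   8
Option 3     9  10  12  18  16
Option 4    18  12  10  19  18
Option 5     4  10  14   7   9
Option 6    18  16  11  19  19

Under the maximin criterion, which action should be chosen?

Row minima: Option 1=6, Option 2=8, Option 3=9, Option 4=10, Option 5=4, Option 6=11
Best worst-case = 11 → Option 6.

Option 6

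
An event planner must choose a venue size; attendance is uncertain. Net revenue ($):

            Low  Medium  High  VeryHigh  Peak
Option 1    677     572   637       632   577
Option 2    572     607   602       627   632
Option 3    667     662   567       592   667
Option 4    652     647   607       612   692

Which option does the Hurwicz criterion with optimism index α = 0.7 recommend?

Option 1: 0.7·677 + 0.3·572 = 645.5
Option 2: 0.7·632 + 0.3·572 = 614
Option 3: 0.7·667 + 0.3·567 = 637
Option 4: 0.7·692 + 0.3·607 = 666.5
Highest Hurwicz score = 666.5 → Option 4.

Option 4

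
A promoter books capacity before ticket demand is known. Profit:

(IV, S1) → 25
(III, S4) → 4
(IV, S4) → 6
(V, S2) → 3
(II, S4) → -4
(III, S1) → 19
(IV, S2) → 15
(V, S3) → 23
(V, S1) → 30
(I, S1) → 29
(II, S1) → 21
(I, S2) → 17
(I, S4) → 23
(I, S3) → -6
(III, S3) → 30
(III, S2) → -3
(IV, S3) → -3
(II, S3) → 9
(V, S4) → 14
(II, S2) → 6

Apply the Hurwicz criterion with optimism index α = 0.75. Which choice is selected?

I: 0.75·29 + 0.25·(-6) = 20.25
II: 0.75·21 + 0.25·(-4) = 14.75
III: 0.75·30 + 0.25·(-3) = 21.75
IV: 0.75·25 + 0.25·(-3) = 18
V: 0.75·30 + 0.25·3 = 23.25
Highest Hurwicz score = 23.25 → V.

V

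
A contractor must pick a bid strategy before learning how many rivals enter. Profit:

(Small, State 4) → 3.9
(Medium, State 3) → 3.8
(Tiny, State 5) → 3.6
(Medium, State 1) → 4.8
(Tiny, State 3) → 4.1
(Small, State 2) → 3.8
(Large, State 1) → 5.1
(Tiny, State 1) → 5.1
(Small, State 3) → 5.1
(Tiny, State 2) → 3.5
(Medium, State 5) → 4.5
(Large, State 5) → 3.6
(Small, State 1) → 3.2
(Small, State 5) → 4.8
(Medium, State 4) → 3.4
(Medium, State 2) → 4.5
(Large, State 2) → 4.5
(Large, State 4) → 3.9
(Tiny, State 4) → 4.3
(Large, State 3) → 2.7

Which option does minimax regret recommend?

Tiny

Column bests: State 1=5.1, State 2=4.5, State 3=5.1, State 4=4.3, State 5=4.8.
Tiny regrets: 0.0, 1.0, 1.0, 0.0, 1.2 → max 1.2
Small regrets: 1.9, 0.7, 0.0, 0.4, 0.0 → max 1.9
Medium regrets: 0.3, 0.0, 1.3, 0.9, 0.3 → max 1.3
Large regrets: 0.0, 0.0, 2.4, 0.4, 1.2 → max 2.4
Smallest max regret = 1.2 → Tiny.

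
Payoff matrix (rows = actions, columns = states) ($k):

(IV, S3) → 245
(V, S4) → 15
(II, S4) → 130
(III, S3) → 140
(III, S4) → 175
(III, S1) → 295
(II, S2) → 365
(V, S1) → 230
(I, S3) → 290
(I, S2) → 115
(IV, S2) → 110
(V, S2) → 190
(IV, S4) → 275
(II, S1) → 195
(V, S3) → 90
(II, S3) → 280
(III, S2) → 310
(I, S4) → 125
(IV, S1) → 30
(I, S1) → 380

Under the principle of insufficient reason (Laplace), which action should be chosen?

Row averages: I=227.5, II=242.5, III=230, IV=165, V=131.25
Highest average = 242.5 → II.

II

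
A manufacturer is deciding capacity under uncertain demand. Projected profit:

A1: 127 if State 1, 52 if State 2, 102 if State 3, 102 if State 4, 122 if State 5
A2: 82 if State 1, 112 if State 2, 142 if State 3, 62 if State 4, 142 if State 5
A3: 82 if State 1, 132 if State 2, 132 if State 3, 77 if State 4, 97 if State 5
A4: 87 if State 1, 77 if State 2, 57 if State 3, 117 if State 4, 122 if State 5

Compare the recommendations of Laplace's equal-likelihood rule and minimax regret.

laplace → A2; minimax regret → A3 (disagree)

Row averages: A1=101, A2=108, A3=104, A4=92
Highest average = 108 → A2.
Column bests: State 1=127, State 2=132, State 3=142, State 4=117, State 5=142.
A1 regrets: 0, 80, 40, 15, 20 → max 80
A2 regrets: 45, 20, 0, 55, 0 → max 55
A3 regrets: 45, 0, 10, 40, 45 → max 45
A4 regrets: 40, 55, 85, 0, 20 → max 85
Smallest max regret = 45 → A3.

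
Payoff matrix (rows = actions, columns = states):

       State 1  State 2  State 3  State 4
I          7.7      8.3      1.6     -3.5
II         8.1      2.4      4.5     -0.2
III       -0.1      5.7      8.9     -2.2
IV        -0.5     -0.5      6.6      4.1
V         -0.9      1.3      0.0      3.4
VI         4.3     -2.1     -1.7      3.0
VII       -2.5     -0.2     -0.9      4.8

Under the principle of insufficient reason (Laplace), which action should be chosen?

II

Row averages: I=3.525, II=3.7, III=3.075, IV=2.425, V=0.95, VI=0.875, VII=0.3
Highest average = 3.7 → II.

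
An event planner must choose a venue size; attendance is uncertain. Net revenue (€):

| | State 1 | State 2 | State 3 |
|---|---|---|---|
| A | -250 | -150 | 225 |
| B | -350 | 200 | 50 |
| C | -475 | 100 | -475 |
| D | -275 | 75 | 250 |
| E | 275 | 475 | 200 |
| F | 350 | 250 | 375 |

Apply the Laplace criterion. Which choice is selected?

Row averages: A=-175/3, B=-100/3, C=-850/3, D=50/3, E=950/3, F=325
Highest average = 325 → F.

F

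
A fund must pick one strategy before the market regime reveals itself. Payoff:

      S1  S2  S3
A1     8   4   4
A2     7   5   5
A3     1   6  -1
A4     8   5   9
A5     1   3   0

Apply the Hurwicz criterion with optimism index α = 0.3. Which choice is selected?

A4

A1: 0.3·8 + 0.7·4 = 5.2
A2: 0.3·7 + 0.7·5 = 5.6
A3: 0.3·6 + 0.7·(-1) = 1.1
A4: 0.3·9 + 0.7·5 = 6.2
A5: 0.3·3 + 0.7·0 = 0.9
Highest Hurwicz score = 6.2 → A4.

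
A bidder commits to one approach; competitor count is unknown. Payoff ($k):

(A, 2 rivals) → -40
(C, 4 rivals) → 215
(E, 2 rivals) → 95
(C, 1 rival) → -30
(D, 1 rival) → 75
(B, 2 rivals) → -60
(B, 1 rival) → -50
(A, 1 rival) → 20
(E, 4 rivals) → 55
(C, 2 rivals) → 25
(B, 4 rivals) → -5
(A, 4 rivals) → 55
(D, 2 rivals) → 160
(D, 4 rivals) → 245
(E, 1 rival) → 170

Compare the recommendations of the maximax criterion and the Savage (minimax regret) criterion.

Row maxima: A=55, B=-5, C=215, D=245, E=170
Best best-case = 245 → D.
Column bests: 1 rival=170, 2 rivals=160, 4 rivals=245.
A regrets: 150, 200, 190 → max 200
B regrets: 220, 220, 250 → max 250
C regrets: 200, 135, 30 → max 200
D regrets: 95, 0, 0 → max 95
E regrets: 0, 65, 190 → max 190
Smallest max regret = 95 → D.

maximax → D; minimax regret → D (agree)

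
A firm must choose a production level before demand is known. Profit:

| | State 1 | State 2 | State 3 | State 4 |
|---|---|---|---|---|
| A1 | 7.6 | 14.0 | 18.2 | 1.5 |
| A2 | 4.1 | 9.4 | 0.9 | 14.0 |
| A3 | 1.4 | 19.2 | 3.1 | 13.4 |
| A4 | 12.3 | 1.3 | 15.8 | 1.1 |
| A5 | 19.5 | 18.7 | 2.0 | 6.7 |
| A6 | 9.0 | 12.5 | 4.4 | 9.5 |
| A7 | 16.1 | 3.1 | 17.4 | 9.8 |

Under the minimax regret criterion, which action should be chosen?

A1

Column bests: State 1=19.5, State 2=19.2, State 3=18.2, State 4=14.0.
A1 regrets: 11.9, 5.2, 0.0, 12.5 → max 12.5
A2 regrets: 15.4, 9.8, 17.3, 0.0 → max 17.3
A3 regrets: 18.1, 0.0, 15.1, 0.6 → max 18.1
A4 regrets: 7.2, 17.9, 2.4, 12.9 → max 17.9
A5 regrets: 0.0, 0.5, 16.2, 7.3 → max 16.2
A6 regrets: 10.5, 6.7, 13.8, 4.5 → max 13.8
A7 regrets: 3.4, 16.1, 0.8, 4.2 → max 16.1
Smallest max regret = 12.5 → A1.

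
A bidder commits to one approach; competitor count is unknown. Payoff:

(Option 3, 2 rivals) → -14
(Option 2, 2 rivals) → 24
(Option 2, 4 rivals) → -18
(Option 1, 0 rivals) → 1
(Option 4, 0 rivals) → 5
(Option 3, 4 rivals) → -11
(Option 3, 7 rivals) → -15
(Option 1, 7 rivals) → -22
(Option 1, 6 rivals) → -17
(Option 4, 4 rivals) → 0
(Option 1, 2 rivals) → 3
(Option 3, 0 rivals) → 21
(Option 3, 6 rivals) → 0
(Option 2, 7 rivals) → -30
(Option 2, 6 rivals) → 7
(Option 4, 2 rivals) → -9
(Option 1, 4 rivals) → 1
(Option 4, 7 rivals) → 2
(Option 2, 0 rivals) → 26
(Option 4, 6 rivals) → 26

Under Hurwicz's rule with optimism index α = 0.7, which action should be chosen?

Option 4

Option 1: 0.7·3 + 0.3·(-22) = -4.5
Option 2: 0.7·26 + 0.3·(-30) = 9.2
Option 3: 0.7·21 + 0.3·(-15) = 10.2
Option 4: 0.7·26 + 0.3·(-9) = 15.5
Highest Hurwicz score = 15.5 → Option 4.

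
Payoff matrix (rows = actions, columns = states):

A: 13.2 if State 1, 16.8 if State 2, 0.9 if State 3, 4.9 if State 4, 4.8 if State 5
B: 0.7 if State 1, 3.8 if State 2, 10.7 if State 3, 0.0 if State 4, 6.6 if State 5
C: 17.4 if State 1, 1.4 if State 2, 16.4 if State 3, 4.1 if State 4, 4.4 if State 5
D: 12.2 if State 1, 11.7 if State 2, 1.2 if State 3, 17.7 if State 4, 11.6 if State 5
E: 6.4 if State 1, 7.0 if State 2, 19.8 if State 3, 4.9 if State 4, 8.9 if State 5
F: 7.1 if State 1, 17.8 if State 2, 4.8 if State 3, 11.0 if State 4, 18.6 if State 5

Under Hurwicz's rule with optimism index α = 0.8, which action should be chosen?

E

A: 0.8·16.8 + 0.2·0.9 = 13.62
B: 0.8·10.7 + 0.2·0.0 = 8.56
C: 0.8·17.4 + 0.2·1.4 = 14.2
D: 0.8·17.7 + 0.2·1.2 = 14.4
E: 0.8·19.8 + 0.2·4.9 = 16.82
F: 0.8·18.6 + 0.2·4.8 = 15.84
Highest Hurwicz score = 16.82 → E.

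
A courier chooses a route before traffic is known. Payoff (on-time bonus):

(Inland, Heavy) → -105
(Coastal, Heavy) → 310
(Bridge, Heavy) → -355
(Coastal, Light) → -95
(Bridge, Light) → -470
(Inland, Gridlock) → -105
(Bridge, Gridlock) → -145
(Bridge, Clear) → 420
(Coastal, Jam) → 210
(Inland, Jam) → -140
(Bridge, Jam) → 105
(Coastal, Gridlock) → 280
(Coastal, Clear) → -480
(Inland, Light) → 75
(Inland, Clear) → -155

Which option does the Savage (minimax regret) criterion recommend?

Inland

Column bests: Clear=420, Light=75, Heavy=310, Jam=210, Gridlock=280.
Inland regrets: 575, 0, 415, 350, 385 → max 575
Coastal regrets: 900, 170, 0, 0, 0 → max 900
Bridge regrets: 0, 545, 665, 105, 425 → max 665
Smallest max regret = 575 → Inland.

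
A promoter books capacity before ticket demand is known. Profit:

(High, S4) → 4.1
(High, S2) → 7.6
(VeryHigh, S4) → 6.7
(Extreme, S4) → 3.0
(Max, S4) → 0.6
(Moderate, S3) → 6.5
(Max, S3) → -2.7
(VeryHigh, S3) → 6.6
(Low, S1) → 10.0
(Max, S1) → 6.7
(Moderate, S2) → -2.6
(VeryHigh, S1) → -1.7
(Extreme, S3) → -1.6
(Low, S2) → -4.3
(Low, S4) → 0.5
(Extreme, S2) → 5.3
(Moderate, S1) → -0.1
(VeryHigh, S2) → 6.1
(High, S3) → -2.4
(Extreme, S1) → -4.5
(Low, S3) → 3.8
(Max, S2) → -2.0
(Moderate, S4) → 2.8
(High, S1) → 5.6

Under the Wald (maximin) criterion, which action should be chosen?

VeryHigh

Row minima: Low=-4.3, Moderate=-2.6, High=-2.4, VeryHigh=-1.7, Extreme=-4.5, Max=-2.7
Best worst-case = -1.7 → VeryHigh.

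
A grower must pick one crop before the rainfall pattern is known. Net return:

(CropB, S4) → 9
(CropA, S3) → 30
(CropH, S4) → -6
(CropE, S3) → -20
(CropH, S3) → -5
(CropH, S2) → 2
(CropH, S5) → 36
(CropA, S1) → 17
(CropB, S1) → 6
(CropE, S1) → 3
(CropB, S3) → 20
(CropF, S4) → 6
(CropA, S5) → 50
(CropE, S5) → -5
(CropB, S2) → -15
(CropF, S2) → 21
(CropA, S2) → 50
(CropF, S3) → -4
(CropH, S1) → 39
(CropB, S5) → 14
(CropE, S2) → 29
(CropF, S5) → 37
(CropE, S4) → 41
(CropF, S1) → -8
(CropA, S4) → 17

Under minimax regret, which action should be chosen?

Column bests: S1=39, S2=50, S3=30, S4=41, S5=50.
CropE regrets: 36, 21, 50, 0, 55 → max 55
CropH regrets: 0, 48, 35, 47, 14 → max 48
CropF regrets: 47, 29, 34, 35, 13 → max 47
CropB regrets: 33, 65, 10, 32, 36 → max 65
CropA regrets: 22, 0, 0, 24, 0 → max 24
Smallest max regret = 24 → CropA.

CropA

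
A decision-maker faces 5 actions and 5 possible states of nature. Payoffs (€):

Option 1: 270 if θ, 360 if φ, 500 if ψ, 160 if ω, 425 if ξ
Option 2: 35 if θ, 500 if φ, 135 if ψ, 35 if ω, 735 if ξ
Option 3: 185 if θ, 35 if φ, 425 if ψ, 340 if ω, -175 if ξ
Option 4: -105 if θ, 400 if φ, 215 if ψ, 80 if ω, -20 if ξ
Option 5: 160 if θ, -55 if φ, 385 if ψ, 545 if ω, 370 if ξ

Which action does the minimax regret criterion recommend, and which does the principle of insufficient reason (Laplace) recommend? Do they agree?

minimax regret → Option 1; laplace → Option 1 (agree)

Column bests: θ=270, φ=500, ψ=500, ω=545, ξ=735.
Option 1 regrets: 0, 140, 0, 385, 310 → max 385
Option 2 regrets: 235, 0, 365, 510, 0 → max 510
Option 3 regrets: 85, 465, 75, 205, 910 → max 910
Option 4 regrets: 375, 100, 285, 465, 755 → max 755
Option 5 regrets: 110, 555, 115, 0, 365 → max 555
Smallest max regret = 385 → Option 1.
Row averages: Option 1=343, Option 2=288, Option 3=162, Option 4=114, Option 5=281
Highest average = 343 → Option 1.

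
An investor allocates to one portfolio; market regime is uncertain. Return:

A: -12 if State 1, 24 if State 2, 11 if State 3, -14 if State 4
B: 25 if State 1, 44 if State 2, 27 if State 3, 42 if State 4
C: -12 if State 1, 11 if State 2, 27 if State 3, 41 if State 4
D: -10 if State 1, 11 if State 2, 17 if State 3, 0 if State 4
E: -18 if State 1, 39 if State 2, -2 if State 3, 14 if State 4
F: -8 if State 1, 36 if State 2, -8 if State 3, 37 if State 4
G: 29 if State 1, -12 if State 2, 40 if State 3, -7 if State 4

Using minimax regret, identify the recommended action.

Column bests: State 1=29, State 2=44, State 3=40, State 4=42.
A regrets: 41, 20, 29, 56 → max 56
B regrets: 4, 0, 13, 0 → max 13
C regrets: 41, 33, 13, 1 → max 41
D regrets: 39, 33, 23, 42 → max 42
E regrets: 47, 5, 42, 28 → max 47
F regrets: 37, 8, 48, 5 → max 48
G regrets: 0, 56, 0, 49 → max 56
Smallest max regret = 13 → B.

B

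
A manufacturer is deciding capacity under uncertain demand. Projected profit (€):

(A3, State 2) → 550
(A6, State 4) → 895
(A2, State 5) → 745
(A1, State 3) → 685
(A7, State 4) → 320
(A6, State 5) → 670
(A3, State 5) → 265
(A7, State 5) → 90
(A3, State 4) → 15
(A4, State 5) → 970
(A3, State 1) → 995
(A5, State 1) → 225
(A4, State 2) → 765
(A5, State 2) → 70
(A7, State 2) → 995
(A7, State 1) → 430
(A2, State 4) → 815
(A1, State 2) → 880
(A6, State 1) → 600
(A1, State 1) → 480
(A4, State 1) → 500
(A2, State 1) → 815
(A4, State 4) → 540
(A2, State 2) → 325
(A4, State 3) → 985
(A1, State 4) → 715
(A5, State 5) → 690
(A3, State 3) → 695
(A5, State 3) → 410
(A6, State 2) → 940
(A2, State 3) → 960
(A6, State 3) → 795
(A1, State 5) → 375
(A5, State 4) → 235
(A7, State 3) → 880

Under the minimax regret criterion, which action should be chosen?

A6

Column bests: State 1=995, State 2=995, State 3=985, State 4=895, State 5=970.
A1 regrets: 515, 115, 300, 180, 595 → max 595
A2 regrets: 180, 670, 25, 80, 225 → max 670
A3 regrets: 0, 445, 290, 880, 705 → max 880
A4 regrets: 495, 230, 0, 355, 0 → max 495
A5 regrets: 770, 925, 575, 660, 280 → max 925
A6 regrets: 395, 55, 190, 0, 300 → max 395
A7 regrets: 565, 0, 105, 575, 880 → max 880
Smallest max regret = 395 → A6.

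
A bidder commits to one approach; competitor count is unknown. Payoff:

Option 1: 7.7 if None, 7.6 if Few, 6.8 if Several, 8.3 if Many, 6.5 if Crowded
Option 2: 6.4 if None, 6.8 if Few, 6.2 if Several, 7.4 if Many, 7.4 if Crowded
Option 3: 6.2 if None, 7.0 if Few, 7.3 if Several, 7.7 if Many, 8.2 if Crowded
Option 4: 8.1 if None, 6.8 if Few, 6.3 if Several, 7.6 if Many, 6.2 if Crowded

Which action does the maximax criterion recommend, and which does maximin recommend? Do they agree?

Row maxima: Option 1=8.3, Option 2=7.4, Option 3=8.2, Option 4=8.1
Best best-case = 8.3 → Option 1.
Row minima: Option 1=6.5, Option 2=6.2, Option 3=6.2, Option 4=6.2
Best worst-case = 6.5 → Option 1.

maximax → Option 1; maximin → Option 1 (agree)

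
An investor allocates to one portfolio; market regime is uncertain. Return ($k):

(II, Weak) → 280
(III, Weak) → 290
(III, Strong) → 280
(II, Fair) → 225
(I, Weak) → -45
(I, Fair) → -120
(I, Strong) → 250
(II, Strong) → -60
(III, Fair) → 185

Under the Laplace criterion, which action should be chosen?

III

Row averages: I=85/3, II=445/3, III=755/3
Highest average = 755/3 → III.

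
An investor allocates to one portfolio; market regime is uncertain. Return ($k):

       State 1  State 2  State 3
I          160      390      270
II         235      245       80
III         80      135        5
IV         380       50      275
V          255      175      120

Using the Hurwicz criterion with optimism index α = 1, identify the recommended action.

I: 1·390 + 0·160 = 390
II: 1·245 + 0·80 = 245
III: 1·135 + 0·5 = 135
IV: 1·380 + 0·50 = 380
V: 1·255 + 0·120 = 255
Highest Hurwicz score = 390 → I.

I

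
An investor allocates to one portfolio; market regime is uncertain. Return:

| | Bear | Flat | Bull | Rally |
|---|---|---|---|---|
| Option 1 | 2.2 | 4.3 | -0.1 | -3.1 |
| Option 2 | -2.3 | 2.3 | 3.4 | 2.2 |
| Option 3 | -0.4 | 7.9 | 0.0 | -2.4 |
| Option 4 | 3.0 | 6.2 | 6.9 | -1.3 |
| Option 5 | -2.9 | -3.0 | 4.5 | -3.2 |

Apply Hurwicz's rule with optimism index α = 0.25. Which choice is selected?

Option 4

Option 1: 0.25·4.3 + 0.75·(-3.1) = -1.25
Option 2: 0.25·3.4 + 0.75·(-2.3) = -0.875
Option 3: 0.25·7.9 + 0.75·(-2.4) = 0.175
Option 4: 0.25·6.9 + 0.75·(-1.3) = 0.75
Option 5: 0.25·4.5 + 0.75·(-3.2) = -1.275
Highest Hurwicz score = 0.75 → Option 4.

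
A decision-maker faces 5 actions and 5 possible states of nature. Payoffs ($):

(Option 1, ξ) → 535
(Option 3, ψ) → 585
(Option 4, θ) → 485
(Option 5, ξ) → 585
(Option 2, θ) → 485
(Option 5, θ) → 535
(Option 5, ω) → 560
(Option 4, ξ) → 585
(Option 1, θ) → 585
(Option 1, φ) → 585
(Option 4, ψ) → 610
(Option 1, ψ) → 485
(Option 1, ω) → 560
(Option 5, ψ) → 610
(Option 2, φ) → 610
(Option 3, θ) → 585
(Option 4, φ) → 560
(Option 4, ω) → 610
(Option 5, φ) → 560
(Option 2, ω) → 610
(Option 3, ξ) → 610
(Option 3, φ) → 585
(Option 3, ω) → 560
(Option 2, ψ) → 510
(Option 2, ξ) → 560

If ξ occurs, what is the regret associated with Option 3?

Best payoff under ξ is 610.
Regret = 610 − 610 = 0.

0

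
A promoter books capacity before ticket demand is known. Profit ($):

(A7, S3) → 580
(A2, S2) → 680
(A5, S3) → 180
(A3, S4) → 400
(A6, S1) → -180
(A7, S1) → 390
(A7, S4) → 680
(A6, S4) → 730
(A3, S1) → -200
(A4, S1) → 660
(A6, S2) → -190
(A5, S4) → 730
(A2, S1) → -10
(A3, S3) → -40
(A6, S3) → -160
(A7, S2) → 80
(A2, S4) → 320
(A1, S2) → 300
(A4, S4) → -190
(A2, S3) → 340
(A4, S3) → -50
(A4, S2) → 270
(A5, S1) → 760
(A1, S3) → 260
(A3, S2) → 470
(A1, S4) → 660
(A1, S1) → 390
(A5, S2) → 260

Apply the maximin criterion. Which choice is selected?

Row minima: A1=260, A2=-10, A3=-200, A4=-190, A5=180, A6=-190, A7=80
Best worst-case = 260 → A1.

A1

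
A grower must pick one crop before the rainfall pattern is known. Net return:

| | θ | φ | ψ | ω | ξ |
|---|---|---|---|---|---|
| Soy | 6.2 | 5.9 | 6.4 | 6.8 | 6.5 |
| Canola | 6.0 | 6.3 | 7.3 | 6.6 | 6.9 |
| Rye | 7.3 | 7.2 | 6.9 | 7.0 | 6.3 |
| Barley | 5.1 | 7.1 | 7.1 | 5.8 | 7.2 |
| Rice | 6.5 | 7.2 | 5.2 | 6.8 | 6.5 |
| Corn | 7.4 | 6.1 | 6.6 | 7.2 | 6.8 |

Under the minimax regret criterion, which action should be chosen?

Column bests: θ=7.4, φ=7.2, ψ=7.3, ω=7.2, ξ=7.2.
Soy regrets: 1.2, 1.3, 0.9, 0.4, 0.7 → max 1.3
Canola regrets: 1.4, 0.9, 0.0, 0.6, 0.3 → max 1.4
Rye regrets: 0.1, 0.0, 0.4, 0.2, 0.9 → max 0.9
Barley regrets: 2.3, 0.1, 0.2, 1.4, 0.0 → max 2.3
Rice regrets: 0.9, 0.0, 2.1, 0.4, 0.7 → max 2.1
Corn regrets: 0.0, 1.1, 0.7, 0.0, 0.4 → max 1.1
Smallest max regret = 0.9 → Rye.

Rye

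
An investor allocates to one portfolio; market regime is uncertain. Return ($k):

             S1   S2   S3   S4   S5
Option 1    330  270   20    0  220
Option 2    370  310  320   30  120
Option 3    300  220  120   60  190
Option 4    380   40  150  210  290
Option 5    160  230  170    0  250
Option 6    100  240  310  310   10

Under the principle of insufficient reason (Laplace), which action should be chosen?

Option 2

Row averages: Option 1=168, Option 2=230, Option 3=178, Option 4=214, Option 5=162, Option 6=194
Highest average = 230 → Option 2.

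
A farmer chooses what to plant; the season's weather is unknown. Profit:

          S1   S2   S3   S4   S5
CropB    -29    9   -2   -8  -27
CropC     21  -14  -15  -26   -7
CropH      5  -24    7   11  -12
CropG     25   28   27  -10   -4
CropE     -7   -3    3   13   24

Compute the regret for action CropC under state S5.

31

Best payoff under S5 is 24.
Regret = 24 − (-7) = 31.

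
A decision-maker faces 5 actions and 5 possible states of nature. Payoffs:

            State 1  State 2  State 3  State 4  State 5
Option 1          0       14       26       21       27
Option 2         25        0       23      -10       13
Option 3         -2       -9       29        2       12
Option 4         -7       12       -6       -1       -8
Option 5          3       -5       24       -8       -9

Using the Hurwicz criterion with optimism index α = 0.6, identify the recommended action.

Option 1

Option 1: 0.6·27 + 0.4·0 = 16.2
Option 2: 0.6·25 + 0.4·(-10) = 11
Option 3: 0.6·29 + 0.4·(-9) = 13.8
Option 4: 0.6·12 + 0.4·(-8) = 4
Option 5: 0.6·24 + 0.4·(-9) = 10.8
Highest Hurwicz score = 16.2 → Option 1.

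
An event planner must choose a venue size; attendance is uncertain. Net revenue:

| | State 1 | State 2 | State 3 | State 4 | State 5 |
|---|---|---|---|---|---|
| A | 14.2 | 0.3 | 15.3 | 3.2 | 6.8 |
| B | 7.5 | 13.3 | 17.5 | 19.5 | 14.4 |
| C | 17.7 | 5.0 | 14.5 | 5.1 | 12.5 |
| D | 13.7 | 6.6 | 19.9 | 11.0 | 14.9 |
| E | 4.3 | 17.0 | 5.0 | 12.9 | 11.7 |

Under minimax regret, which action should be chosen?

Column bests: State 1=17.7, State 2=17.0, State 3=19.9, State 4=19.5, State 5=14.9.
A regrets: 3.5, 16.7, 4.6, 16.3, 8.1 → max 16.7
B regrets: 10.2, 3.7, 2.4, 0.0, 0.5 → max 10.2
C regrets: 0.0, 12.0, 5.4, 14.4, 2.4 → max 14.4
D regrets: 4.0, 10.4, 0.0, 8.5, 0.0 → max 10.4
E regrets: 13.4, 0.0, 14.9, 6.6, 3.2 → max 14.9
Smallest max regret = 10.2 → B.

B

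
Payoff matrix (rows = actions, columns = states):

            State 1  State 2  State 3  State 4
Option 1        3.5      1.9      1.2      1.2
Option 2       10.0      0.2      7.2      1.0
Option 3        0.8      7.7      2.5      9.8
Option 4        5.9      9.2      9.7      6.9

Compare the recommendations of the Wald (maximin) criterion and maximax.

maximin → Option 4; maximax → Option 2 (disagree)

Row minima: Option 1=1.2, Option 2=0.2, Option 3=0.8, Option 4=5.9
Best worst-case = 5.9 → Option 4.
Row maxima: Option 1=3.5, Option 2=10.0, Option 3=9.8, Option 4=9.7
Best best-case = 10.0 → Option 2.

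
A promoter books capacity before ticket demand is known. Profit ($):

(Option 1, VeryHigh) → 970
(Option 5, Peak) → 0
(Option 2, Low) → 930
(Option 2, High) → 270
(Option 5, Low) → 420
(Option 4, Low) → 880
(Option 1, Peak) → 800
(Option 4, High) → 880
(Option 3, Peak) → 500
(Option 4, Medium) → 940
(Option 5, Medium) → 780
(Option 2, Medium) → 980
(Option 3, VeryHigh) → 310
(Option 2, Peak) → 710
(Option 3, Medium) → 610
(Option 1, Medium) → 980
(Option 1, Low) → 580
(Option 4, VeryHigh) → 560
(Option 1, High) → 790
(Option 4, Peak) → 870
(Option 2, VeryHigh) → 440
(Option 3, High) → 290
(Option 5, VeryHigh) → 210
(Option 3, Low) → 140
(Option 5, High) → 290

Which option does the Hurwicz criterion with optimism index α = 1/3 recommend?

Option 1

Option 1: 1/3·980 + 2/3·580 = 2140/3
Option 2: 1/3·980 + 2/3·270 = 1520/3
Option 3: 1/3·610 + 2/3·140 = 890/3
Option 4: 1/3·940 + 2/3·560 = 2060/3
Option 5: 1/3·780 + 2/3·0 = 260
Highest Hurwicz score = 2140/3 → Option 1.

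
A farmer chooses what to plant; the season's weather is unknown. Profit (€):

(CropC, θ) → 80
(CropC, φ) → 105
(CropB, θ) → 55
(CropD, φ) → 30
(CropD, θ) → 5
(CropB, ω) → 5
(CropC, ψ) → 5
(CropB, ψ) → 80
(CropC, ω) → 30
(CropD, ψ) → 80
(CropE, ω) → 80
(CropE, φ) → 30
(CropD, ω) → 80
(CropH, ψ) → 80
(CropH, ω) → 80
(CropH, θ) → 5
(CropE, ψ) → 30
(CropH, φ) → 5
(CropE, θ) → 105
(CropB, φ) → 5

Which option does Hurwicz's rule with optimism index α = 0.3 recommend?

CropE

CropD: 0.3·80 + 0.7·5 = 27.5
CropC: 0.3·105 + 0.7·5 = 35
CropH: 0.3·80 + 0.7·5 = 27.5
CropB: 0.3·80 + 0.7·5 = 27.5
CropE: 0.3·105 + 0.7·30 = 52.5
Highest Hurwicz score = 52.5 → CropE.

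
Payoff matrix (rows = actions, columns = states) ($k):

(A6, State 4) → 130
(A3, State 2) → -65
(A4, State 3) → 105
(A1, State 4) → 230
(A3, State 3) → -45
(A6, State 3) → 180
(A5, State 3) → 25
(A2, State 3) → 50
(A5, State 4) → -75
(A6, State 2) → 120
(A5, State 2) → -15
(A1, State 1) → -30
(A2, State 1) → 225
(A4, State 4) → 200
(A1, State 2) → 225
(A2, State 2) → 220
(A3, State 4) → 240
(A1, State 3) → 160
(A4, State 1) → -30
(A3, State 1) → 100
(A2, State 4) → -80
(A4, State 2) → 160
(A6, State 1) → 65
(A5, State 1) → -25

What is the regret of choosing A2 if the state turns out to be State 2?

5

Best payoff under State 2 is 225.
Regret = 225 − 220 = 5.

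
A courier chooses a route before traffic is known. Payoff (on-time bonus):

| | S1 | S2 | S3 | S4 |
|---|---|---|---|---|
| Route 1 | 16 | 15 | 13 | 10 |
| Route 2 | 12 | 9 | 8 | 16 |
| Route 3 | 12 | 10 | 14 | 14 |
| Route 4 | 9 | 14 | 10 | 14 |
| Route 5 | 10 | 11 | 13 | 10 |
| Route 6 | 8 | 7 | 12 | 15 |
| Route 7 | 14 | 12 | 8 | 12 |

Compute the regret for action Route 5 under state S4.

6

Best payoff under S4 is 16.
Regret = 16 − 10 = 6.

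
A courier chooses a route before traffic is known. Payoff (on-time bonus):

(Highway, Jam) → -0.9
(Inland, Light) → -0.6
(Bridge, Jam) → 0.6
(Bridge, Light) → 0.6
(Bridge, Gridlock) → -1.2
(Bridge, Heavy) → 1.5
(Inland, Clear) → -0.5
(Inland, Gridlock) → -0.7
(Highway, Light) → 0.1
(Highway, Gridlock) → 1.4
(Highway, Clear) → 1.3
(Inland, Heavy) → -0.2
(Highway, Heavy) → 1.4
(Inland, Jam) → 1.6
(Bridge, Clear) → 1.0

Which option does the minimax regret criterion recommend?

Inland

Column bests: Clear=1.3, Light=0.6, Heavy=1.5, Jam=1.6, Gridlock=1.4.
Inland regrets: 1.8, 1.2, 1.7, 0.0, 2.1 → max 2.1
Highway regrets: 0.0, 0.5, 0.1, 2.5, 0.0 → max 2.5
Bridge regrets: 0.3, 0.0, 0.0, 1.0, 2.6 → max 2.6
Smallest max regret = 2.1 → Inland.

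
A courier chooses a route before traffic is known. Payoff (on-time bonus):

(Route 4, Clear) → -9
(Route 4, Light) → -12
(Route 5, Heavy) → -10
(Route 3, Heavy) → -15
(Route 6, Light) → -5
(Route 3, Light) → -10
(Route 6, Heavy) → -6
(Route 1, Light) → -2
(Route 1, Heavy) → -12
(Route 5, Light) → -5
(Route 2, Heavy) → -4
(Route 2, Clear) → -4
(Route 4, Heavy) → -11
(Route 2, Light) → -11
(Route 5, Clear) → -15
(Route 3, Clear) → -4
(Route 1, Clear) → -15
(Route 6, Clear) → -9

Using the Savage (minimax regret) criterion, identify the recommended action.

Route 6

Column bests: Clear=-4, Light=-2, Heavy=-4.
Route 1 regrets: 11, 0, 8 → max 11
Route 2 regrets: 0, 9, 0 → max 9
Route 3 regrets: 0, 8, 11 → max 11
Route 4 regrets: 5, 10, 7 → max 10
Route 5 regrets: 11, 3, 6 → max 11
Route 6 regrets: 5, 3, 2 → max 5
Smallest max regret = 5 → Route 6.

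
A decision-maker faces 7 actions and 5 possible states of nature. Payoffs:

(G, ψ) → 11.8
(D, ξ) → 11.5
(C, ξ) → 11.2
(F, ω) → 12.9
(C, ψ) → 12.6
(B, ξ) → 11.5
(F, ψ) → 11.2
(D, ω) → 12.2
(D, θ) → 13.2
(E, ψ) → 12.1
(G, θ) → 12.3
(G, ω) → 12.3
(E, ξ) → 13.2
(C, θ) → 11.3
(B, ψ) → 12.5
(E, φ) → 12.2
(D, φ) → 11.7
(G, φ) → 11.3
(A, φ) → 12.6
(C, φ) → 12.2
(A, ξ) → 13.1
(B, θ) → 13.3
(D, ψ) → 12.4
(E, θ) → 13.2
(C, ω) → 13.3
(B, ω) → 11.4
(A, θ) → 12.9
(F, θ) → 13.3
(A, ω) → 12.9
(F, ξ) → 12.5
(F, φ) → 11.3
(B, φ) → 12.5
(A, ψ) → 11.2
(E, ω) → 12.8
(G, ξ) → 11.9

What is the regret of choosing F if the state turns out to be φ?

Best payoff under φ is 12.6.
Regret = 12.6 − 11.3 = 1.3.

1.3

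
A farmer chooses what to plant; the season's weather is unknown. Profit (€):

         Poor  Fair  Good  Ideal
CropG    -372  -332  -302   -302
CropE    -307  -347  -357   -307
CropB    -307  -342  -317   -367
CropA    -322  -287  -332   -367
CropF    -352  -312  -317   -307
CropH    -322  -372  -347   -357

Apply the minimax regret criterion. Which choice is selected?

CropF

Column bests: Poor=-307, Fair=-287, Good=-302, Ideal=-302.
CropG regrets: 65, 45, 0, 0 → max 65
CropE regrets: 0, 60, 55, 5 → max 60
CropB regrets: 0, 55, 15, 65 → max 65
CropA regrets: 15, 0, 30, 65 → max 65
CropF regrets: 45, 25, 15, 5 → max 45
CropH regrets: 15, 85, 45, 55 → max 85
Smallest max regret = 45 → CropF.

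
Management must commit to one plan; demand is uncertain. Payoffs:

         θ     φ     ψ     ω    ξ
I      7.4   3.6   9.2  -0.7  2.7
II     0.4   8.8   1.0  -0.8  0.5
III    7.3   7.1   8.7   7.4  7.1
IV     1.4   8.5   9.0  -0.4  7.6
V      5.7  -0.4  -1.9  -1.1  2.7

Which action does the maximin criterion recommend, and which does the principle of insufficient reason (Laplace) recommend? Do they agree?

Row minima: I=-0.7, II=-0.8, III=7.1, IV=-0.4, V=-1.9
Best worst-case = 7.1 → III.
Row averages: I=4.44, II=1.98, III=7.52, IV=5.22, V=1
Highest average = 7.52 → III.

maximin → III; laplace → III (agree)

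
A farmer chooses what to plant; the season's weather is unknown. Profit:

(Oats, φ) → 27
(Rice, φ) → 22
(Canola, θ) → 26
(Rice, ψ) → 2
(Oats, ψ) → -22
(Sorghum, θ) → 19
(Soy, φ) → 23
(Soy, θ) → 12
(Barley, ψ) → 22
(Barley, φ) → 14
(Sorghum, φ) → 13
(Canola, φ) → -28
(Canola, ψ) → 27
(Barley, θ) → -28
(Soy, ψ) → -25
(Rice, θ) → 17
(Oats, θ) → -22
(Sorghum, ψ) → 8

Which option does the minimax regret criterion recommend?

Sorghum

Column bests: θ=26, φ=27, ψ=27.
Rice regrets: 9, 5, 25 → max 25
Canola regrets: 0, 55, 0 → max 55
Soy regrets: 14, 4, 52 → max 52
Sorghum regrets: 7, 14, 19 → max 19
Oats regrets: 48, 0, 49 → max 49
Barley regrets: 54, 13, 5 → max 54
Smallest max regret = 19 → Sorghum.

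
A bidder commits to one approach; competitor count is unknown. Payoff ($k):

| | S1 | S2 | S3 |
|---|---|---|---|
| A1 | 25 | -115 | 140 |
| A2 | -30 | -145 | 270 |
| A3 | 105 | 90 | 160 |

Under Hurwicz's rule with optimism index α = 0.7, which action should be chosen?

A2

A1: 0.7·140 + 0.3·(-115) = 63.5
A2: 0.7·270 + 0.3·(-145) = 145.5
A3: 0.7·160 + 0.3·90 = 139
Highest Hurwicz score = 145.5 → A2.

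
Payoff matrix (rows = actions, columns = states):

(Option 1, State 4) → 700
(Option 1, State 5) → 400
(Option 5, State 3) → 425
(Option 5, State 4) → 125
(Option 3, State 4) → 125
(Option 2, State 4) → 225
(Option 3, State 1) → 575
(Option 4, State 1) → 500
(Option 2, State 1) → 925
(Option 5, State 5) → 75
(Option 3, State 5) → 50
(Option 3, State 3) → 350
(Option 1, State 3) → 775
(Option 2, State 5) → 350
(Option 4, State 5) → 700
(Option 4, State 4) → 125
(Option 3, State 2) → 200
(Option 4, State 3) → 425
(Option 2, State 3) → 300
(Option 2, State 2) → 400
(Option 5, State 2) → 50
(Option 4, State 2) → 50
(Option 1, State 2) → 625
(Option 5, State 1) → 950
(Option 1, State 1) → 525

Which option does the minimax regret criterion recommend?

Column bests: State 1=950, State 2=625, State 3=775, State 4=700, State 5=700.
Option 1 regrets: 425, 0, 0, 0, 300 → max 425
Option 2 regrets: 25, 225, 475, 475, 350 → max 475
Option 3 regrets: 375, 425, 425, 575, 650 → max 650
Option 4 regrets: 450, 575, 350, 575, 0 → max 575
Option 5 regrets: 0, 575, 350, 575, 625 → max 625
Smallest max regret = 425 → Option 1.

Option 1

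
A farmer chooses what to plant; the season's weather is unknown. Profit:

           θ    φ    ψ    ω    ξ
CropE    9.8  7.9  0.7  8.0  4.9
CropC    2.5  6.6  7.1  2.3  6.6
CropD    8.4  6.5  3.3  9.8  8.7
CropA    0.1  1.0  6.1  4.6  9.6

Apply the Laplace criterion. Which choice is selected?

CropD

Row averages: CropE=6.26, CropC=5.02, CropD=7.34, CropA=4.28
Highest average = 7.34 → CropD.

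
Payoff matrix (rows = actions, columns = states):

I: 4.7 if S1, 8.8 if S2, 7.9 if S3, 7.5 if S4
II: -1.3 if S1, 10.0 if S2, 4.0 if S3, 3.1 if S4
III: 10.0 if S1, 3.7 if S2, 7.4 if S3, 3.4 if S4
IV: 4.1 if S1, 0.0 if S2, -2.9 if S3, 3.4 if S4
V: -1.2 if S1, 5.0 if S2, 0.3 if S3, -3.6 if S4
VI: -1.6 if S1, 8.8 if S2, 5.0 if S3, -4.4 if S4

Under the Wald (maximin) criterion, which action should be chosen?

I

Row minima: I=4.7, II=-1.3, III=3.4, IV=-2.9, V=-3.6, VI=-4.4
Best worst-case = 4.7 → I.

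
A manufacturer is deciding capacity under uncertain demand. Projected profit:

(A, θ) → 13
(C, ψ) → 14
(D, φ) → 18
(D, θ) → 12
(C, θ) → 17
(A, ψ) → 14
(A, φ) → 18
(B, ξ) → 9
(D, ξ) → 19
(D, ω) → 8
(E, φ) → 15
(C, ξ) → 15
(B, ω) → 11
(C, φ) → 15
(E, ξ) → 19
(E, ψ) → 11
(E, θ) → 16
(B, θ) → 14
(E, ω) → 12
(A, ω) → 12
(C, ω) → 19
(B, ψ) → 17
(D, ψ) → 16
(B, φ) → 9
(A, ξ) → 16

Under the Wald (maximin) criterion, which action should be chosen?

Row minima: A=12, B=9, C=14, D=8, E=11
Best worst-case = 14 → C.

C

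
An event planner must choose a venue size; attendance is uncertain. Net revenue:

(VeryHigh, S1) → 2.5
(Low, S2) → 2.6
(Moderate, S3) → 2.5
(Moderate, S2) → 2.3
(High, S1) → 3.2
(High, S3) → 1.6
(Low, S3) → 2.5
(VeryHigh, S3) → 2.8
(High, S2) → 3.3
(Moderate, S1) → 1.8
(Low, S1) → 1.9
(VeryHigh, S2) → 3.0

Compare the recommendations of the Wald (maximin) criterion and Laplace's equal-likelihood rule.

Row minima: Low=1.9, Moderate=1.8, High=1.6, VeryHigh=2.5
Best worst-case = 2.5 → VeryHigh.
Row averages: Low=7/3, Moderate=2.2, High=2.7, VeryHigh=83/30
Highest average = 83/30 → VeryHigh.

maximin → VeryHigh; laplace → VeryHigh (agree)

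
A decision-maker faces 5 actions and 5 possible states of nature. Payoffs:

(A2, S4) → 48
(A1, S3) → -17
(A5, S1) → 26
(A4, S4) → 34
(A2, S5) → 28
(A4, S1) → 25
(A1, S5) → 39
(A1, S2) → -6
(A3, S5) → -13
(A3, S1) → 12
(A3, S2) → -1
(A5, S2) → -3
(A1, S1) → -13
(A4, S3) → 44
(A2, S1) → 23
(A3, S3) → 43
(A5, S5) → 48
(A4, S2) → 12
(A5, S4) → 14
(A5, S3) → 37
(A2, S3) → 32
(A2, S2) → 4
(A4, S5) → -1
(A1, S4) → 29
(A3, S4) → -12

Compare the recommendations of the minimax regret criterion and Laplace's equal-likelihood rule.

Column bests: S1=26, S2=12, S3=44, S4=48, S5=48.
A1 regrets: 39, 18, 61, 19, 9 → max 61
A2 regrets: 3, 8, 12, 0, 20 → max 20
A3 regrets: 14, 13, 1, 60, 61 → max 61
A4 regrets: 1, 0, 0, 14, 49 → max 49
A5 regrets: 0, 15, 7, 34, 0 → max 34
Smallest max regret = 20 → A2.
Row averages: A1=6.4, A2=27, A3=5.8, A4=22.8, A5=24.4
Highest average = 27 → A2.

minimax regret → A2; laplace → A2 (agree)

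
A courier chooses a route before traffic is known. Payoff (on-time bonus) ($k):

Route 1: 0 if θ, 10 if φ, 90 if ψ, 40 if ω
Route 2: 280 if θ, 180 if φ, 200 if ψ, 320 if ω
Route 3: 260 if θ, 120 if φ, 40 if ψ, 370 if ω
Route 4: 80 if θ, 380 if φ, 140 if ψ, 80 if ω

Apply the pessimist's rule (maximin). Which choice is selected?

Row minima: Route 1=0, Route 2=180, Route 3=40, Route 4=80
Best worst-case = 180 → Route 2.

Route 2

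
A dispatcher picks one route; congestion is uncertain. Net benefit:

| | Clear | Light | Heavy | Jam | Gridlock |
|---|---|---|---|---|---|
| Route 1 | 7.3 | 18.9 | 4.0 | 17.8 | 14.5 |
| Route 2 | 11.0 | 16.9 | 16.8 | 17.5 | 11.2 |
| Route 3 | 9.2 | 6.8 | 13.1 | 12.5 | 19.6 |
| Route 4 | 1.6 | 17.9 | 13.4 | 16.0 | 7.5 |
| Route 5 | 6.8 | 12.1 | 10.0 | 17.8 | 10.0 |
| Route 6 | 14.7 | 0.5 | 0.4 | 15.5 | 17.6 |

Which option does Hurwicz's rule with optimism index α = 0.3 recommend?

Route 1: 0.3·18.9 + 0.7·4.0 = 8.47
Route 2: 0.3·17.5 + 0.7·11.0 = 12.95
Route 3: 0.3·19.6 + 0.7·6.8 = 10.64
Route 4: 0.3·17.9 + 0.7·1.6 = 6.49
Route 5: 0.3·17.8 + 0.7·6.8 = 10.1
Route 6: 0.3·17.6 + 0.7·0.4 = 5.56
Highest Hurwicz score = 12.95 → Route 2.

Route 2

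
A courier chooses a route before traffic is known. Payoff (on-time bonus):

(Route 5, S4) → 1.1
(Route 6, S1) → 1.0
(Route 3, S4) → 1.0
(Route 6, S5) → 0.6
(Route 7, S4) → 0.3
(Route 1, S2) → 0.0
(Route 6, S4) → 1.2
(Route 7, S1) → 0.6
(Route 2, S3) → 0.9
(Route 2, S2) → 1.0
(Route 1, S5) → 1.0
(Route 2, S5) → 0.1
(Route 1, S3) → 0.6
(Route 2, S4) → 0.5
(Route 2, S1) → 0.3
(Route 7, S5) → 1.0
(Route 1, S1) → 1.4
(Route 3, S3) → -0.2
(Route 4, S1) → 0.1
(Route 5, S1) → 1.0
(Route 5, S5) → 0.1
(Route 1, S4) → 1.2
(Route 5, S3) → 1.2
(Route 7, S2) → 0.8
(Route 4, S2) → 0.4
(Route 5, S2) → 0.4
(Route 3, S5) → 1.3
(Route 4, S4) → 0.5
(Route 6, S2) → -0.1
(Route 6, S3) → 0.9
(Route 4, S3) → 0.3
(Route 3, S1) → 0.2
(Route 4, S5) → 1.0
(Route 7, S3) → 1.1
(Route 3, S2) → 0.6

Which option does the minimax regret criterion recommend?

Column bests: S1=1.4, S2=1.0, S3=1.2, S4=1.2, S5=1.3.
Route 1 regrets: 0.0, 1.0, 0.6, 0.0, 0.3 → max 1.0
Route 2 regrets: 1.1, 0.0, 0.3, 0.7, 1.2 → max 1.2
Route 3 regrets: 1.2, 0.4, 1.4, 0.2, 0.0 → max 1.4
Route 4 regrets: 1.3, 0.6, 0.9, 0.7, 0.3 → max 1.3
Route 5 regrets: 0.4, 0.6, 0.0, 0.1, 1.2 → max 1.2
Route 6 regrets: 0.4, 1.1, 0.3, 0.0, 0.7 → max 1.1
Route 7 regrets: 0.8, 0.2, 0.1, 0.9, 0.3 → max 0.9
Smallest max regret = 0.9 → Route 7.

Route 7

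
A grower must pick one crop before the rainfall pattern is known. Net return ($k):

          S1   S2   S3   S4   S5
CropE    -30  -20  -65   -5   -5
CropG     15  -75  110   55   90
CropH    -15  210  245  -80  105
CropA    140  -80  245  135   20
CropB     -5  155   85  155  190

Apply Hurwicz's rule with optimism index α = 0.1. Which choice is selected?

CropE: 0.1·(-5) + 0.9·(-65) = -59
CropG: 0.1·110 + 0.9·(-75) = -56.5
CropH: 0.1·245 + 0.9·(-80) = -47.5
CropA: 0.1·245 + 0.9·(-80) = -47.5
CropB: 0.1·190 + 0.9·(-5) = 14.5
Highest Hurwicz score = 14.5 → CropB.

CropB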